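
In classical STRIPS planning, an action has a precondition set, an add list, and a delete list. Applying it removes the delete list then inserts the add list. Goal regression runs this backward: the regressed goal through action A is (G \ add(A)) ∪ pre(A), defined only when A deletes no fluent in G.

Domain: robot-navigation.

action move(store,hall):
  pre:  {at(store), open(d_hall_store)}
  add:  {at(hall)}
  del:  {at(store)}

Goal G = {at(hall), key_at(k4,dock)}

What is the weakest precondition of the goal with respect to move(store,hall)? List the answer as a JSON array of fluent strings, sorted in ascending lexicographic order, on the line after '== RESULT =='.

Regress:
  G ∩ del = {}  (empty — regression defined)
  G \ add = {at(hall), key_at(k4,dock)} \ {at(hall)} = {key_at(k4,dock)}
  ∪ pre   = {key_at(k4,dock)} ∪ {at(store), open(d_hall_store)}
          = {at(store), key_at(k4,dock), open(d_hall_store)}

== RESULT ==
["at(store)", "key_at(k4,dock)", "open(d_hall_store)"]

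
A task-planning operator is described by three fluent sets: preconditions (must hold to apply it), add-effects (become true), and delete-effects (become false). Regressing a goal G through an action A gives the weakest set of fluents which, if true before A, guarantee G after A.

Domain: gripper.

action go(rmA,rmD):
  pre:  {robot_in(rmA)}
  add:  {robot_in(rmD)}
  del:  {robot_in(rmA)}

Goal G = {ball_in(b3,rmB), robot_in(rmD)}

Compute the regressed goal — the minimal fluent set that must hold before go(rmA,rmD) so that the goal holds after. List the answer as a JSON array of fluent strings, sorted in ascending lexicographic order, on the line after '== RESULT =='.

Compute (G \ add) ∪ pre:
  G ∩ del = {}  (empty — regression defined)
  G \ add = {ball_in(b3,rmB), robot_in(rmD)} \ {robot_in(rmD)} = {ball_in(b3,rmB)}
  ∪ pre   = {ball_in(b3,rmB)} ∪ {robot_in(rmA)}
          = {ball_in(b3,rmB), robot_in(rmA)}

== RESULT ==
["ball_in(b3,rmB)", "robot_in(rmA)"]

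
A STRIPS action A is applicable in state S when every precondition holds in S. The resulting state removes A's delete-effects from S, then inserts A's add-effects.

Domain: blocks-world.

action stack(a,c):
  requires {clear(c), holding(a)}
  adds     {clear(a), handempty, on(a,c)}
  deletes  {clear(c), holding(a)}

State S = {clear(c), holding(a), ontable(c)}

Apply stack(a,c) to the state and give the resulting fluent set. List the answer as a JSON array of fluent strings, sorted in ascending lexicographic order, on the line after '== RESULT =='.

Progress:
  pre ⊆ S: {clear(c), holding(a)} ⊆ S  — applicable
  S \ del = {ontable(c)}
  ∪ add   = {clear(a), handempty, on(a,c), ontable(c)}

== RESULT ==
["clear(a)", "handempty", "on(a,c)", "ontable(c)"]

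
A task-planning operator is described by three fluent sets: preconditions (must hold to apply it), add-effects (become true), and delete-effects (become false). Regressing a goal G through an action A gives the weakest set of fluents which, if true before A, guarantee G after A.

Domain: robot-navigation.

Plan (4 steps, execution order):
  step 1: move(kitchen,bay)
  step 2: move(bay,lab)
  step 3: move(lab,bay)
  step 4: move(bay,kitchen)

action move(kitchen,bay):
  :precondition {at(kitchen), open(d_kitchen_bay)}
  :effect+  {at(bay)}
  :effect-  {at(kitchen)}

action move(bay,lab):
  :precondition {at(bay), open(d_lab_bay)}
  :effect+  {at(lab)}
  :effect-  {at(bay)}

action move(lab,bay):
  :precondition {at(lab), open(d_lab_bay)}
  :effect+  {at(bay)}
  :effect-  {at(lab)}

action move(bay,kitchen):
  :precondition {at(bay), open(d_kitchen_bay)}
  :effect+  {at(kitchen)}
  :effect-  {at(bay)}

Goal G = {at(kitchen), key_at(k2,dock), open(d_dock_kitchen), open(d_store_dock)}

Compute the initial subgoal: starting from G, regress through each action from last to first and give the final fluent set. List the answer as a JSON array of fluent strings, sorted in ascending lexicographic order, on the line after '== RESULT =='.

Work backward from the goal:
  through step 4 (move(bay,kitchen)): drop {at(kitchen)}, keep {key_at(k2,dock), open(d_dock_kitchen), open(d_store_dock)}, require {at(bay), open(d_kitchen_bay)}
    → {at(bay), key_at(k2,dock), open(d_dock_kitchen), open(d_kitchen_bay), open(d_store_dock)}
  through step 3 (move(lab,bay)): drop {at(bay)}, keep {key_at(k2,dock), open(d_dock_kitchen), open(d_kitchen_bay), open(d_store_dock)}, require {at(lab), open(d_lab_bay)}
    → {at(lab), key_at(k2,dock), open(d_dock_kitchen), open(d_kitchen_bay), open(d_lab_bay), open(d_store_dock)}
  through step 2 (move(bay,lab)): drop {at(lab)}, keep {key_at(k2,dock), open(d_dock_kitchen), open(d_kitchen_bay), open(d_lab_bay), open(d_store_dock)}, require {at(bay), open(d_lab_bay)}
    → {at(bay), key_at(k2,dock), open(d_dock_kitchen), open(d_kitchen_bay), open(d_lab_bay), open(d_store_dock)}
  through step 1 (move(kitchen,bay)): drop {at(bay)}, keep {key_at(k2,dock), open(d_dock_kitchen), open(d_kitchen_bay), open(d_lab_bay), open(d_store_dock)}, require {at(kitchen), open(d_kitchen_bay)}
    → {at(kitchen), key_at(k2,dock), open(d_dock_kitchen), open(d_kitchen_bay), open(d_lab_bay), open(d_store_dock)}

== RESULT ==
["at(kitchen)", "key_at(k2,dock)", "open(d_dock_kitchen)", "open(d_kitchen_bay)", "open(d_lab_bay)", "open(d_store_dock)"]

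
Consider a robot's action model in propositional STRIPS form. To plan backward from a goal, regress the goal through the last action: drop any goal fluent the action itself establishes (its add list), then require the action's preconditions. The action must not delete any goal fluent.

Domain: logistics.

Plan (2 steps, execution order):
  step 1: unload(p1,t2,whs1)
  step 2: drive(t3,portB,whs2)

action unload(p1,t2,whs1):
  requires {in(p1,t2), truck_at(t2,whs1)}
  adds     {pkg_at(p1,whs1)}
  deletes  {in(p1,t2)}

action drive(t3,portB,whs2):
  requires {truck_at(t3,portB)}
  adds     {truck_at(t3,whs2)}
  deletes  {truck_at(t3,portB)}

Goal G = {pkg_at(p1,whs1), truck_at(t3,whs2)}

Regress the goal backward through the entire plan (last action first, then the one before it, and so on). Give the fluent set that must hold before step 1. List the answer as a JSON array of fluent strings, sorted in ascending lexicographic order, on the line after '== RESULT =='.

Work backward from the goal:
  through step 2 (drive(t3,portB,whs2)): drop {truck_at(t3,whs2)}, keep {pkg_at(p1,whs1)}, require {truck_at(t3,portB)}
    → {pkg_at(p1,whs1), truck_at(t3,portB)}
  through step 1 (unload(p1,t2,whs1)): drop {pkg_at(p1,whs1)}, keep {truck_at(t3,portB)}, require {in(p1,t2), truck_at(t2,whs1)}
    → {in(p1,t2), truck_at(t2,whs1), truck_at(t3,portB)}

== RESULT ==
["in(p1,t2)", "truck_at(t2,whs1)", "truck_at(t3,portB)"]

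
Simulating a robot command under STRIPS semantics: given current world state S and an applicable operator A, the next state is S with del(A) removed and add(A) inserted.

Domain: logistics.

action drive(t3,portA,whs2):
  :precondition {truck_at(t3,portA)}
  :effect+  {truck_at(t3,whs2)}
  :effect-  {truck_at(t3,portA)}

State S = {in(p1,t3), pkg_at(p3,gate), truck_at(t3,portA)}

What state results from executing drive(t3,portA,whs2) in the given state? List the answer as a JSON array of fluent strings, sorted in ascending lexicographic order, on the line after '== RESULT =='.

Progress:
  pre ⊆ S: {truck_at(t3,portA)} ⊆ S  — applicable
  S \ del = {in(p1,t3), pkg_at(p3,gate)}
  ∪ add   = {in(p1,t3), pkg_at(p3,gate), truck_at(t3,whs2)}

== RESULT ==
["in(p1,t3)", "pkg_at(p3,gate)", "truck_at(t3,whs2)"]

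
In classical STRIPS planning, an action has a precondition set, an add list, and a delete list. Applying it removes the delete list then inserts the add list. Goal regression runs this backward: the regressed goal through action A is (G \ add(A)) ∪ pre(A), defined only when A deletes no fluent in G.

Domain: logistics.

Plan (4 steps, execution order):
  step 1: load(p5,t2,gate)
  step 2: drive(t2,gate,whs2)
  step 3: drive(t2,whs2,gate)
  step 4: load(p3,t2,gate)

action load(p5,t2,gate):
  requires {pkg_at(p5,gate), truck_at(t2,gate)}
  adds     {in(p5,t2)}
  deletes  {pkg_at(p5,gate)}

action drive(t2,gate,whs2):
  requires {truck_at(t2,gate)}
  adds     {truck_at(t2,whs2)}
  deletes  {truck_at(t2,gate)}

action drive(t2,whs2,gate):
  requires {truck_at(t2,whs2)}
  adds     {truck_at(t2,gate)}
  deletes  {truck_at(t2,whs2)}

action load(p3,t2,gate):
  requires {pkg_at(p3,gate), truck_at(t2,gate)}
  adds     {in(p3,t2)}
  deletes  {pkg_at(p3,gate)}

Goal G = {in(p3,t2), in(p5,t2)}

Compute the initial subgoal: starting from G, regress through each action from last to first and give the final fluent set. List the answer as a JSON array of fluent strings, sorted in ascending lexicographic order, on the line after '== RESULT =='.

Regress step by step:
  through step 4 (load(p3,t2,gate)): drop {in(p3,t2)}, keep {in(p5,t2)}, require {pkg_at(p3,gate), truck_at(t2,gate)}
    → {in(p5,t2), pkg_at(p3,gate), truck_at(t2,gate)}
  through step 3 (drive(t2,whs2,gate)): drop {truck_at(t2,gate)}, keep {in(p5,t2), pkg_at(p3,gate)}, require {truck_at(t2,whs2)}
    → {in(p5,t2), pkg_at(p3,gate), truck_at(t2,whs2)}
  through step 2 (drive(t2,gate,whs2)): drop {truck_at(t2,whs2)}, keep {in(p5,t2), pkg_at(p3,gate)}, require {truck_at(t2,gate)}
    → {in(p5,t2), pkg_at(p3,gate), truck_at(t2,gate)}
  through step 1 (load(p5,t2,gate)): drop {in(p5,t2)}, keep {pkg_at(p3,gate), truck_at(t2,gate)}, require {pkg_at(p5,gate), truck_at(t2,gate)}
    → {pkg_at(p3,gate), pkg_at(p5,gate), truck_at(t2,gate)}

== RESULT ==
["pkg_at(p3,gate)", "pkg_at(p5,gate)", "truck_at(t2,gate)"]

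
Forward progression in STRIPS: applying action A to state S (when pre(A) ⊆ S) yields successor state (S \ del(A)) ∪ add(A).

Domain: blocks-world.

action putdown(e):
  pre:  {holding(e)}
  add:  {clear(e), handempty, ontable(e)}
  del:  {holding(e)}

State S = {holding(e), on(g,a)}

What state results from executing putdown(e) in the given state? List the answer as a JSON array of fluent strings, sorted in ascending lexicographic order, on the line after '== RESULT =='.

Progress:
  pre ⊆ S: {holding(e)} ⊆ S  — applicable
  S \ del = {on(g,a)}
  ∪ add   = {clear(e), handempty, on(g,a), ontable(e)}

== RESULT ==
["clear(e)", "handempty", "on(g,a)", "ontable(e)"]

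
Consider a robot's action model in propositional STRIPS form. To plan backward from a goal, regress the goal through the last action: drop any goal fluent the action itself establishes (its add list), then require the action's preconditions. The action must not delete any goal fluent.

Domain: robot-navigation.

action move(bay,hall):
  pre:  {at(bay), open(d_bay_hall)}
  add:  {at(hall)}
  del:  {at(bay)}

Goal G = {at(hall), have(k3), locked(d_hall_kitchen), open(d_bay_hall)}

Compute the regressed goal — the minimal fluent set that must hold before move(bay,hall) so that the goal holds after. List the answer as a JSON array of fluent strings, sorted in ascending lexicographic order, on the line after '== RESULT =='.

Compute (G \ add) ∪ pre:
  G ∩ del = {}  (empty — regression defined)
  G \ add = {at(hall), have(k3), locked(d_hall_kitchen), open(d_bay_hall)} \ {at(hall)} = {have(k3), locked(d_hall_kitchen), open(d_bay_hall)}
  ∪ pre   = {have(k3), locked(d_hall_kitchen), open(d_bay_hall)} ∪ {at(bay), open(d_bay_hall)}
          = {at(bay), have(k3), locked(d_hall_kitchen), open(d_bay_hall)}

== RESULT ==
["at(bay)", "have(k3)", "locked(d_hall_kitchen)", "open(d_bay_hall)"]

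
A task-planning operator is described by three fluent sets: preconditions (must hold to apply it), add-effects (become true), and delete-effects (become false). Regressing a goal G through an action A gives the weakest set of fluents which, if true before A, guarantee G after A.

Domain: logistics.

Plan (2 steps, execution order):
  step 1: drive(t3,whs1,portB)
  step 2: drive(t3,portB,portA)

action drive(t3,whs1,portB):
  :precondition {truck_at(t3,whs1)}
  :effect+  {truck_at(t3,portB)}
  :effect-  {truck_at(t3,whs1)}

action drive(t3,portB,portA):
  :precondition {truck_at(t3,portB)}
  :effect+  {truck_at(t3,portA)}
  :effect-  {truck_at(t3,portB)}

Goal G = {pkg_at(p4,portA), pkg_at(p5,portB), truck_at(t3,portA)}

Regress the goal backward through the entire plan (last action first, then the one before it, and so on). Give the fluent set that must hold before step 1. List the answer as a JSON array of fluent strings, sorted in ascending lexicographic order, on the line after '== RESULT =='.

Work backward from the goal:
  through step 2 (drive(t3,portB,portA)): drop {truck_at(t3,portA)}, keep {pkg_at(p4,portA), pkg_at(p5,portB)}, require {truck_at(t3,portB)}
    → {pkg_at(p4,portA), pkg_at(p5,portB), truck_at(t3,portB)}
  through step 1 (drive(t3,whs1,portB)): drop {truck_at(t3,portB)}, keep {pkg_at(p4,portA), pkg_at(p5,portB)}, require {truck_at(t3,whs1)}
    → {pkg_at(p4,portA), pkg_at(p5,portB), truck_at(t3,whs1)}

== RESULT ==
["pkg_at(p4,portA)", "pkg_at(p5,portB)", "truck_at(t3,whs1)"]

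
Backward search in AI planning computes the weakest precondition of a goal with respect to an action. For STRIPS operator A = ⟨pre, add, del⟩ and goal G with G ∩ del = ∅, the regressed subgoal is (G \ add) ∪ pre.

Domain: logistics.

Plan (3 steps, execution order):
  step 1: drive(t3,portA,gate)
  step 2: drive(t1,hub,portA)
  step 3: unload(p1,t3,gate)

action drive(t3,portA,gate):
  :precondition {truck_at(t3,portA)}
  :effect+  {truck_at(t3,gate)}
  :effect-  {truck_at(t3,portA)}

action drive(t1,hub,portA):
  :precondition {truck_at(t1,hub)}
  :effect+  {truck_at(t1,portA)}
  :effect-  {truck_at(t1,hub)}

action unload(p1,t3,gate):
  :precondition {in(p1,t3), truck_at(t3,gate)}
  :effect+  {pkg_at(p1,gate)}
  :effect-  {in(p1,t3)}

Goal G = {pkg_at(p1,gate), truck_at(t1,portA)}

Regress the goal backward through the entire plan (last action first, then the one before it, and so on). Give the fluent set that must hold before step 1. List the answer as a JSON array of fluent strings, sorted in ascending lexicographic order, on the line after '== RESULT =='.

Work backward from the goal:
  through step 3 (unload(p1,t3,gate)): drop {pkg_at(p1,gate)}, keep {truck_at(t1,portA)}, require {in(p1,t3), truck_at(t3,gate)}
    → {in(p1,t3), truck_at(t1,portA), truck_at(t3,gate)}
  through step 2 (drive(t1,hub,portA)): drop {truck_at(t1,portA)}, keep {in(p1,t3), truck_at(t3,gate)}, require {truck_at(t1,hub)}
    → {in(p1,t3), truck_at(t1,hub), truck_at(t3,gate)}
  through step 1 (drive(t3,portA,gate)): drop {truck_at(t3,gate)}, keep {in(p1,t3), truck_at(t1,hub)}, require {truck_at(t3,portA)}
    → {in(p1,t3), truck_at(t1,hub), truck_at(t3,portA)}

== RESULT ==
["in(p1,t3)", "truck_at(t1,hub)", "truck_at(t3,portA)"]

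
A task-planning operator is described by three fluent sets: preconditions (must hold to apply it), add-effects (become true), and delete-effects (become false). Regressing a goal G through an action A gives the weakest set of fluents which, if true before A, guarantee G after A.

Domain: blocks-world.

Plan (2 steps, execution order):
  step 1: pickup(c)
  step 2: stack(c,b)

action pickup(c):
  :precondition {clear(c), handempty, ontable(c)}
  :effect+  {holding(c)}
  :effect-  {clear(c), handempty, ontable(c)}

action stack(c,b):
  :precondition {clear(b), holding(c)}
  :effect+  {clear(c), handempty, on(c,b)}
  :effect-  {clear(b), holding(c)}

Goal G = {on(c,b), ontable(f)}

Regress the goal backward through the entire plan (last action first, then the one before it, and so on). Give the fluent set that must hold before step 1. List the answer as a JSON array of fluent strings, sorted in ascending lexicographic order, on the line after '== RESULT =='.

Regress step by step:
  through step 2 (stack(c,b)): drop {on(c,b)}, keep {ontable(f)}, require {clear(b), holding(c)}
    → {clear(b), holding(c), ontable(f)}
  through step 1 (pickup(c)): drop {holding(c)}, keep {clear(b), ontable(f)}, require {clear(c), handempty, ontable(c)}
    → {clear(b), clear(c), handempty, ontable(c), ontable(f)}

== RESULT ==
["clear(b)", "clear(c)", "handempty", "ontable(c)", "ontable(f)"]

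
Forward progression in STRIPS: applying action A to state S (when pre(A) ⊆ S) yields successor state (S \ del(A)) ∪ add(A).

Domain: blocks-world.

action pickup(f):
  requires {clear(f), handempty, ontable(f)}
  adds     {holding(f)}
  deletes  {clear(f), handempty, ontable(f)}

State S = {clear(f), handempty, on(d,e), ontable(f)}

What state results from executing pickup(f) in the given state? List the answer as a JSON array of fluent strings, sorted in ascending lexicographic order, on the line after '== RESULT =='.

Progress:
  pre ⊆ S: {clear(f), handempty, ontable(f)} ⊆ S  — applicable
  S \ del = {on(d,e)}
  ∪ add   = {holding(f), on(d,e)}

== RESULT ==
["holding(f)", "on(d,e)"]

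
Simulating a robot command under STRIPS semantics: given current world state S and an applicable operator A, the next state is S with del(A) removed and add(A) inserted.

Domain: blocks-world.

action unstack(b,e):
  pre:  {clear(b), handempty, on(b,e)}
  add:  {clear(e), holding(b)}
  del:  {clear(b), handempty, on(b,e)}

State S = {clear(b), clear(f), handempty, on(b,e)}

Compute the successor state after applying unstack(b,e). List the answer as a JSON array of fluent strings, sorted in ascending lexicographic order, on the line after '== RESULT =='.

Compute (S \ del) ∪ add:
  pre ⊆ S: {clear(b), handempty, on(b,e)} ⊆ S  — applicable
  S \ del = {clear(f)}
  ∪ add   = {clear(e), clear(f), holding(b)}

== RESULT ==
["clear(e)", "clear(f)", "holding(b)"]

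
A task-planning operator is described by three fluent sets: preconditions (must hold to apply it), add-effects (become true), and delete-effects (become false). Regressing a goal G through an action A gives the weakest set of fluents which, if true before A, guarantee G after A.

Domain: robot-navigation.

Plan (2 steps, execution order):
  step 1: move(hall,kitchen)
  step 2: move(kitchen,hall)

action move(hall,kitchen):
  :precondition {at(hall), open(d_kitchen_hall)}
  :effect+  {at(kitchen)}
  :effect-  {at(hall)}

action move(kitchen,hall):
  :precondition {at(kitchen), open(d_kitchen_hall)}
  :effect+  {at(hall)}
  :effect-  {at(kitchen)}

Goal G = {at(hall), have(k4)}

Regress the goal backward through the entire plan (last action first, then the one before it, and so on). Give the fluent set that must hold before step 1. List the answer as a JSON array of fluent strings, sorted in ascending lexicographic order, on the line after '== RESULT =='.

Work backward from the goal:
  through step 2 (move(kitchen,hall)): drop {at(hall)}, keep {have(k4)}, require {at(kitchen), open(d_kitchen_hall)}
    → {at(kitchen), have(k4), open(d_kitchen_hall)}
  through step 1 (move(hall,kitchen)): drop {at(kitchen)}, keep {have(k4), open(d_kitchen_hall)}, require {at(hall), open(d_kitchen_hall)}
    → {at(hall), have(k4), open(d_kitchen_hall)}

== RESULT ==
["at(hall)", "have(k4)", "open(d_kitchen_hall)"]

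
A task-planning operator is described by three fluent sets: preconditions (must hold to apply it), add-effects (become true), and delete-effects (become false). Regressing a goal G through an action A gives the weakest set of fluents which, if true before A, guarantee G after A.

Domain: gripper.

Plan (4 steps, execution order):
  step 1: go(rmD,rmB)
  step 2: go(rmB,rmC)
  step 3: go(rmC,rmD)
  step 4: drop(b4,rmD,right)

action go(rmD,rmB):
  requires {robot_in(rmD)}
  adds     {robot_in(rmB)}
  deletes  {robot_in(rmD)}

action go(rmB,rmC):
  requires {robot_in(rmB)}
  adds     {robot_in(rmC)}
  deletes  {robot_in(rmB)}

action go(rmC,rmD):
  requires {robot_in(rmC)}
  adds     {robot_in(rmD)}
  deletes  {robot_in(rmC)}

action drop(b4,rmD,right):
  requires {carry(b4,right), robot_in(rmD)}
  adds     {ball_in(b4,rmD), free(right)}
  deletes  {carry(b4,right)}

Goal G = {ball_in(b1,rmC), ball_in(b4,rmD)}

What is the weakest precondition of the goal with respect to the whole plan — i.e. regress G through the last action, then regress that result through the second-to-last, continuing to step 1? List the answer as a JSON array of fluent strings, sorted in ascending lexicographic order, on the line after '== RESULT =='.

Work backward from the goal:
  through step 4 (drop(b4,rmD,right)): drop {ball_in(b4,rmD)}, keep {ball_in(b1,rmC)}, require {carry(b4,right), robot_in(rmD)}
    → {ball_in(b1,rmC), carry(b4,right), robot_in(rmD)}
  through step 3 (go(rmC,rmD)): drop {robot_in(rmD)}, keep {ball_in(b1,rmC), carry(b4,right)}, require {robot_in(rmC)}
    → {ball_in(b1,rmC), carry(b4,right), robot_in(rmC)}
  through step 2 (go(rmB,rmC)): drop {robot_in(rmC)}, keep {ball_in(b1,rmC), carry(b4,right)}, require {robot_in(rmB)}
    → {ball_in(b1,rmC), carry(b4,right), robot_in(rmB)}
  through step 1 (go(rmD,rmB)): drop {robot_in(rmB)}, keep {ball_in(b1,rmC), carry(b4,right)}, require {robot_in(rmD)}
    → {ball_in(b1,rmC), carry(b4,right), robot_in(rmD)}

== RESULT ==
["ball_in(b1,rmC)", "carry(b4,right)", "robot_in(rmD)"]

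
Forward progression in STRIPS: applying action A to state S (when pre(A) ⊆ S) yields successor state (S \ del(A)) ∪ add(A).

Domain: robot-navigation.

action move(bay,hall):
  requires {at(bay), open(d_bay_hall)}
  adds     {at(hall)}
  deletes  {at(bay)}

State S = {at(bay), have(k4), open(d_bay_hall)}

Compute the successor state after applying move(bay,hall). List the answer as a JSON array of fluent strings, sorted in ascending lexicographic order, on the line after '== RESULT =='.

Progress:
  pre ⊆ S: {at(bay), open(d_bay_hall)} ⊆ S  — applicable
  S \ del = {have(k4), open(d_bay_hall)}
  ∪ add   = {at(hall), have(k4), open(d_bay_hall)}

== RESULT ==
["at(hall)", "have(k4)", "open(d_bay_hall)"]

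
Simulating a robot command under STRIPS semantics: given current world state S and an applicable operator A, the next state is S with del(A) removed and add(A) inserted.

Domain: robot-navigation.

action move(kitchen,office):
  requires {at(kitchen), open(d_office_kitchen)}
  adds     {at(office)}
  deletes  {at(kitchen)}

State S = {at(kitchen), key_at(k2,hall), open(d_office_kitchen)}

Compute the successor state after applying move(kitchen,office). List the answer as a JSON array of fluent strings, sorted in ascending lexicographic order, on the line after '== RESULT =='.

Compute (S \ del) ∪ add:
  pre ⊆ S: {at(kitchen), open(d_office_kitchen)} ⊆ S  — applicable
  S \ del = {key_at(k2,hall), open(d_office_kitchen)}
  ∪ add   = {at(office), key_at(k2,hall), open(d_office_kitchen)}

== RESULT ==
["at(office)", "key_at(k2,hall)", "open(d_office_kitchen)"]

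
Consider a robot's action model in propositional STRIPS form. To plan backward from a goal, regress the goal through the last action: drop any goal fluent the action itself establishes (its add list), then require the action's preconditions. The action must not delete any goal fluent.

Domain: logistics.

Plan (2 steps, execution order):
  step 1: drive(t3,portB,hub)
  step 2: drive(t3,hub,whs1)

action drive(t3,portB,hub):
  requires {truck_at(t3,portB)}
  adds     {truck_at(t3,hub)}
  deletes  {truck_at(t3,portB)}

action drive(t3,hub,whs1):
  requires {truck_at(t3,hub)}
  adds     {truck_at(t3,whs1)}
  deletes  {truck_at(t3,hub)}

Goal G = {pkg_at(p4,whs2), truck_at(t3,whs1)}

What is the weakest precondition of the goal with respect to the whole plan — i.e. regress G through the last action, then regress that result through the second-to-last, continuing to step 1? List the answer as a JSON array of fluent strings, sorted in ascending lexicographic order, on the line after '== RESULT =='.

Work backward from the goal:
  through step 2 (drive(t3,hub,whs1)): drop {truck_at(t3,whs1)}, keep {pkg_at(p4,whs2)}, require {truck_at(t3,hub)}
    → {pkg_at(p4,whs2), truck_at(t3,hub)}
  through step 1 (drive(t3,portB,hub)): drop {truck_at(t3,hub)}, keep {pkg_at(p4,whs2)}, require {truck_at(t3,portB)}
    → {pkg_at(p4,whs2), truck_at(t3,portB)}

== RESULT ==
["pkg_at(p4,whs2)", "truck_at(t3,portB)"]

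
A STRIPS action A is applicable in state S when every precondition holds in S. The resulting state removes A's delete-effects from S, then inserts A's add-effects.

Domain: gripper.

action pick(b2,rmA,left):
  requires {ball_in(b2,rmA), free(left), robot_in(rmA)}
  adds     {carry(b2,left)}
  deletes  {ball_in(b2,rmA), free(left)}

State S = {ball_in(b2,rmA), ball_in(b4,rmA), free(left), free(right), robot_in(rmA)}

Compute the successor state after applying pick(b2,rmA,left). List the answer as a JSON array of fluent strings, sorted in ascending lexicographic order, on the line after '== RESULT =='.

Progress:
  pre ⊆ S: {ball_in(b2,rmA), free(left), robot_in(rmA)} ⊆ S  — applicable
  S \ del = {ball_in(b4,rmA), free(right), robot_in(rmA)}
  ∪ add   = {ball_in(b4,rmA), carry(b2,left), free(right), robot_in(rmA)}

== RESULT ==
["ball_in(b4,rmA)", "carry(b2,left)", "free(right)", "robot_in(rmA)"]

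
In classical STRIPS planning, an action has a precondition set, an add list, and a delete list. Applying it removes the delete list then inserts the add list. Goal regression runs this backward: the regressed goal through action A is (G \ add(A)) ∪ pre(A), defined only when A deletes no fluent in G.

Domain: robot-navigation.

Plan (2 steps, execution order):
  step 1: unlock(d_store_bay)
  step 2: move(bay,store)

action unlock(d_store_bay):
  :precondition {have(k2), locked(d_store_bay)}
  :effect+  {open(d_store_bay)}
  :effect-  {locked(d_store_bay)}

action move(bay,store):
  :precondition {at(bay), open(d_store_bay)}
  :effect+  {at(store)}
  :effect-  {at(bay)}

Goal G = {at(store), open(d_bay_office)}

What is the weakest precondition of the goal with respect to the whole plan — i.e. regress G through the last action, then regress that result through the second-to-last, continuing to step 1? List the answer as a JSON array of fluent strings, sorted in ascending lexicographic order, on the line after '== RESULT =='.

Regress step by step:
  through step 2 (move(bay,store)): drop {at(store)}, keep {open(d_bay_office)}, require {at(bay), open(d_store_bay)}
    → {at(bay), open(d_bay_office), open(d_store_bay)}
  through step 1 (unlock(d_store_bay)): drop {open(d_store_bay)}, keep {at(bay), open(d_bay_office)}, require {have(k2), locked(d_store_bay)}
    → {at(bay), have(k2), locked(d_store_bay), open(d_bay_office)}

== RESULT ==
["at(bay)", "have(k2)", "locked(d_store_bay)", "open(d_bay_office)"]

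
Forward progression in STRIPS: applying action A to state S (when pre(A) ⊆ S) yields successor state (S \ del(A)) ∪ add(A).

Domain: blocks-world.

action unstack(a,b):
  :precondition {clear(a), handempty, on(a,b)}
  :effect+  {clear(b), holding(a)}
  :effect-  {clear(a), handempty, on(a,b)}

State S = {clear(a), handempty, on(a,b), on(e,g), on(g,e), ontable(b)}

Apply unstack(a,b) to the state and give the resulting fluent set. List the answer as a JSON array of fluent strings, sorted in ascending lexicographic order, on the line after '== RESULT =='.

Progress:
  pre ⊆ S: {clear(a), handempty, on(a,b)} ⊆ S  — applicable
  S \ del = {on(e,g), on(g,e), ontable(b)}
  ∪ add   = {clear(b), holding(a), on(e,g), on(g,e), ontable(b)}

== RESULT ==
["clear(b)", "holding(a)", "on(e,g)", "on(g,e)", "ontable(b)"]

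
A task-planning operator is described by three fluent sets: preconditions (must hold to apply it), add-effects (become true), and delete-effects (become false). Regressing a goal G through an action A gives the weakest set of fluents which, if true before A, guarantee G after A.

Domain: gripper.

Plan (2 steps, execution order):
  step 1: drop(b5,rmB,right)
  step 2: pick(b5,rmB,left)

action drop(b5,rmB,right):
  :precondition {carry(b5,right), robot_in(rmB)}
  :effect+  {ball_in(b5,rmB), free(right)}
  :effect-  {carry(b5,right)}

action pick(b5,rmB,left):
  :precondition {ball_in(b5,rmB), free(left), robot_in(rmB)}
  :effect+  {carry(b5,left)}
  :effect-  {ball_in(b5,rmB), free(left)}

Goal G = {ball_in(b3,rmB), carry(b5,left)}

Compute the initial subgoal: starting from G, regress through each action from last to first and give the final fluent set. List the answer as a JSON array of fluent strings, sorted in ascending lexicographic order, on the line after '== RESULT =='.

Regress step by step:
  through step 2 (pick(b5,rmB,left)): drop {carry(b5,left)}, keep {ball_in(b3,rmB)}, require {ball_in(b5,rmB), free(left), robot_in(rmB)}
    → {ball_in(b3,rmB), ball_in(b5,rmB), free(left), robot_in(rmB)}
  through step 1 (drop(b5,rmB,right)): drop {ball_in(b5,rmB)}, keep {ball_in(b3,rmB), free(left), robot_in(rmB)}, require {carry(b5,right), robot_in(rmB)}
    → {ball_in(b3,rmB), carry(b5,right), free(left), robot_in(rmB)}

== RESULT ==
["ball_in(b3,rmB)", "carry(b5,right)", "free(left)", "robot_in(rmB)"]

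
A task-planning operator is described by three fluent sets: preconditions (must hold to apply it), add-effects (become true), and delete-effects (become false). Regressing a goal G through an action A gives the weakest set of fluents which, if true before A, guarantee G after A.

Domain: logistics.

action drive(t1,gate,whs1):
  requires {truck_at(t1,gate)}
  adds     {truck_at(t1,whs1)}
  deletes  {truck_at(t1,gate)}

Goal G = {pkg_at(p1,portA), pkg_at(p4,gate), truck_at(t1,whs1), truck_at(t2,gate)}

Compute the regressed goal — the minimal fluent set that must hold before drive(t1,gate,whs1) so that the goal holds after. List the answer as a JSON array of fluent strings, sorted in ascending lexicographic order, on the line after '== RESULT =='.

Compute (G \ add) ∪ pre:
  G ∩ del = {}  (empty — regression defined)
  G \ add = {pkg_at(p1,portA), pkg_at(p4,gate), truck_at(t1,whs1), truck_at(t2,gate)} \ {truck_at(t1,whs1)} = {pkg_at(p1,portA), pkg_at(p4,gate), truck_at(t2,gate)}
  ∪ pre   = {pkg_at(p1,portA), pkg_at(p4,gate), truck_at(t2,gate)} ∪ {truck_at(t1,gate)}
          = {pkg_at(p1,portA), pkg_at(p4,gate), truck_at(t1,gate), truck_at(t2,gate)}

== RESULT ==
["pkg_at(p1,portA)", "pkg_at(p4,gate)", "truck_at(t1,gate)", "truck_at(t2,gate)"]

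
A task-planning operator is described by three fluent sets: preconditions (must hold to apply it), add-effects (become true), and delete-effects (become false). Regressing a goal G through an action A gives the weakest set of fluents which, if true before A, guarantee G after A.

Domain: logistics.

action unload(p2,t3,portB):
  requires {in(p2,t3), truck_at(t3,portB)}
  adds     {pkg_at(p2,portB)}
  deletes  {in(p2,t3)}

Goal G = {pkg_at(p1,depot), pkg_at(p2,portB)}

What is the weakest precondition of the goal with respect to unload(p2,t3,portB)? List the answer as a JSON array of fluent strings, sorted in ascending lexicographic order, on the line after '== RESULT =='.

Regress:
  G ∩ del = {}  (empty — regression defined)
  G \ add = {pkg_at(p1,depot), pkg_at(p2,portB)} \ {pkg_at(p2,portB)} = {pkg_at(p1,depot)}
  ∪ pre   = {pkg_at(p1,depot)} ∪ {in(p2,t3), truck_at(t3,portB)}
          = {in(p2,t3), pkg_at(p1,depot), truck_at(t3,portB)}

== RESULT ==
["in(p2,t3)", "pkg_at(p1,depot)", "truck_at(t3,portB)"]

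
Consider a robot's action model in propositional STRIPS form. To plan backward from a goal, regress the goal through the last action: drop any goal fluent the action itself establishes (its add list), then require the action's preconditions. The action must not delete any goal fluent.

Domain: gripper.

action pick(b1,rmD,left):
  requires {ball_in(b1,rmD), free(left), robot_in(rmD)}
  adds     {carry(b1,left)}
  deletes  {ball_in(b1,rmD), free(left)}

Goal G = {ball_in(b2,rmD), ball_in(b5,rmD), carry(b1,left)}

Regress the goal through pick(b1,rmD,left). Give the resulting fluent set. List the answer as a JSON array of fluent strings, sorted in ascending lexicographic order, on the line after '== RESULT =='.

Regress:
  G ∩ del = {}  (empty — regression defined)
  G \ add = {ball_in(b2,rmD), ball_in(b5,rmD), carry(b1,left)} \ {carry(b1,left)} = {ball_in(b2,rmD), ball_in(b5,rmD)}
  ∪ pre   = {ball_in(b2,rmD), ball_in(b5,rmD)} ∪ {ball_in(b1,rmD), free(left), robot_in(rmD)}
          = {ball_in(b1,rmD), ball_in(b2,rmD), ball_in(b5,rmD), free(left), robot_in(rmD)}

== RESULT ==
["ball_in(b1,rmD)", "ball_in(b2,rmD)", "ball_in(b5,rmD)", "free(left)", "robot_in(rmD)"]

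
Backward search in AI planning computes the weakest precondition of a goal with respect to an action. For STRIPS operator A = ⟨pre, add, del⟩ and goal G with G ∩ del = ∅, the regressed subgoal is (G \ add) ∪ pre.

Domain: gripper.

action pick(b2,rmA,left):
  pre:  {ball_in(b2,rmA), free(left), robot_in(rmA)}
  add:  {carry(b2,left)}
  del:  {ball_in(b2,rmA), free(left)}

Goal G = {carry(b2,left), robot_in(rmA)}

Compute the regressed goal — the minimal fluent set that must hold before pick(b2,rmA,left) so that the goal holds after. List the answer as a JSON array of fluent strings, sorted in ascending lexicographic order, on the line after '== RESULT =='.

Compute (G \ add) ∪ pre:
  G ∩ del = {}  (empty — regression defined)
  G \ add = {carry(b2,left), robot_in(rmA)} \ {carry(b2,left)} = {robot_in(rmA)}
  ∪ pre   = {robot_in(rmA)} ∪ {ball_in(b2,rmA), free(left), robot_in(rmA)}
          = {ball_in(b2,rmA), free(left), robot_in(rmA)}

== RESULT ==
["ball_in(b2,rmA)", "free(left)", "robot_in(rmA)"]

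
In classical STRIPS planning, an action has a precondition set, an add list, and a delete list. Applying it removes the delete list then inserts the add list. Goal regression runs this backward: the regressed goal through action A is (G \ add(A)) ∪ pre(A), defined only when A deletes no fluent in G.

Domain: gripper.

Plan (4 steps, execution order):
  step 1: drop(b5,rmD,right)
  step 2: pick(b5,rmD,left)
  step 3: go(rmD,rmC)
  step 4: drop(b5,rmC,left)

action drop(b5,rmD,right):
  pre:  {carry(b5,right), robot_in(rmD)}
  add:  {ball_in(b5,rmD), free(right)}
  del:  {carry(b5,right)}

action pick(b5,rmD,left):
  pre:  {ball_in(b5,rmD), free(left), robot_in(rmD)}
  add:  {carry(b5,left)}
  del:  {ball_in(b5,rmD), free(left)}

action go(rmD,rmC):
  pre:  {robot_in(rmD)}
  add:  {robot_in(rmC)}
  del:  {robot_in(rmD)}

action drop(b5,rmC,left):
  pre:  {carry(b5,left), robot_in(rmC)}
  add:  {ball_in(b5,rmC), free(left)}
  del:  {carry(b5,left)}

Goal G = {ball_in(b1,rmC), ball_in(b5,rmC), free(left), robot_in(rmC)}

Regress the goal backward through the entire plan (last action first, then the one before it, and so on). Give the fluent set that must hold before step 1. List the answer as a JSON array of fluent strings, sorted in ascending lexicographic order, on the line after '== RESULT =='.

Work backward from the goal:
  through step 4 (drop(b5,rmC,left)): drop {ball_in(b5,rmC), free(left)}, keep {ball_in(b1,rmC), robot_in(rmC)}, require {carry(b5,left), robot_in(rmC)}
    → {ball_in(b1,rmC), carry(b5,left), robot_in(rmC)}
  through step 3 (go(rmD,rmC)): drop {robot_in(rmC)}, keep {ball_in(b1,rmC), carry(b5,left)}, require {robot_in(rmD)}
    → {ball_in(b1,rmC), carry(b5,left), robot_in(rmD)}
  through step 2 (pick(b5,rmD,left)): drop {carry(b5,left)}, keep {ball_in(b1,rmC), robot_in(rmD)}, require {ball_in(b5,rmD), free(left), robot_in(rmD)}
    → {ball_in(b1,rmC), ball_in(b5,rmD), free(left), robot_in(rmD)}
  through step 1 (drop(b5,rmD,right)): drop {ball_in(b5,rmD)}, keep {ball_in(b1,rmC), free(left), robot_in(rmD)}, require {carry(b5,right), robot_in(rmD)}
    → {ball_in(b1,rmC), carry(b5,right), free(left), robot_in(rmD)}

== RESULT ==
["ball_in(b1,rmC)", "carry(b5,right)", "free(left)", "robot_in(rmD)"]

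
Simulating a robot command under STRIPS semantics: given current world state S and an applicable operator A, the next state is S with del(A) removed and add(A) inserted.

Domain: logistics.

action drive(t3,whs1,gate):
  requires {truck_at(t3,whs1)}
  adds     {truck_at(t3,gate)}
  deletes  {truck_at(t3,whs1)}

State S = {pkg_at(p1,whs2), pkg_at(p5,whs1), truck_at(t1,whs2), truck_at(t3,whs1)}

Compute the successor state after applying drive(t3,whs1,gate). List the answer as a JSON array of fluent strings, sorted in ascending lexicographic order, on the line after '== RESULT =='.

Progress:
  pre ⊆ S: {truck_at(t3,whs1)} ⊆ S  — applicable
  S \ del = {pkg_at(p1,whs2), pkg_at(p5,whs1), truck_at(t1,whs2)}
  ∪ add   = {pkg_at(p1,whs2), pkg_at(p5,whs1), truck_at(t1,whs2), truck_at(t3,gate)}

== RESULT ==
["pkg_at(p1,whs2)", "pkg_at(p5,whs1)", "truck_at(t1,whs2)", "truck_at(t3,gate)"]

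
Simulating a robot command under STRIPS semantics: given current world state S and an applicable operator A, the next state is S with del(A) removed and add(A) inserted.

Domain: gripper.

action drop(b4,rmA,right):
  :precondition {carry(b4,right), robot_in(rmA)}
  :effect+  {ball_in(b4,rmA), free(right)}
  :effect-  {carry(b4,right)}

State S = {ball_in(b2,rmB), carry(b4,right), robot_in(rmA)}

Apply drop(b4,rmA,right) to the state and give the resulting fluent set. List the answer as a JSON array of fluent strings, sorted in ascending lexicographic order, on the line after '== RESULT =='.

Progress:
  pre ⊆ S: {carry(b4,right), robot_in(rmA)} ⊆ S  — applicable
  S \ del = {ball_in(b2,rmB), robot_in(rmA)}
  ∪ add   = {ball_in(b2,rmB), ball_in(b4,rmA), free(right), robot_in(rmA)}

== RESULT ==
["ball_in(b2,rmB)", "ball_in(b4,rmA)", "free(right)", "robot_in(rmA)"]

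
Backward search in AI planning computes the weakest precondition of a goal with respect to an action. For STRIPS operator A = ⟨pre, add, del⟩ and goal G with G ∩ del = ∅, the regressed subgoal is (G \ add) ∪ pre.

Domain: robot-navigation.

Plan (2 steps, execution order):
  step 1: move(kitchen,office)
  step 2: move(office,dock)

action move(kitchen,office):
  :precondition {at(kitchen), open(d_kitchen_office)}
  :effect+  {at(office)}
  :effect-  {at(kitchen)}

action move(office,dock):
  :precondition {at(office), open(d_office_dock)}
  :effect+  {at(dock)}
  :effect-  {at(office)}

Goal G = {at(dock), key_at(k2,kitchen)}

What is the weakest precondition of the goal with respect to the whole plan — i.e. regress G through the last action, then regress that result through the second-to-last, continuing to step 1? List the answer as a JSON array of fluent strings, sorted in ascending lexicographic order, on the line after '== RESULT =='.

Work backward from the goal:
  through step 2 (move(office,dock)): drop {at(dock)}, keep {key_at(k2,kitchen)}, require {at(office), open(d_office_dock)}
    → {at(office), key_at(k2,kitchen), open(d_office_dock)}
  through step 1 (move(kitchen,office)): drop {at(office)}, keep {key_at(k2,kitchen), open(d_office_dock)}, require {at(kitchen), open(d_kitchen_office)}
    → {at(kitchen), key_at(k2,kitchen), open(d_kitchen_office), open(d_office_dock)}

== RESULT ==
["at(kitchen)", "key_at(k2,kitchen)", "open(d_kitchen_office)", "open(d_office_dock)"]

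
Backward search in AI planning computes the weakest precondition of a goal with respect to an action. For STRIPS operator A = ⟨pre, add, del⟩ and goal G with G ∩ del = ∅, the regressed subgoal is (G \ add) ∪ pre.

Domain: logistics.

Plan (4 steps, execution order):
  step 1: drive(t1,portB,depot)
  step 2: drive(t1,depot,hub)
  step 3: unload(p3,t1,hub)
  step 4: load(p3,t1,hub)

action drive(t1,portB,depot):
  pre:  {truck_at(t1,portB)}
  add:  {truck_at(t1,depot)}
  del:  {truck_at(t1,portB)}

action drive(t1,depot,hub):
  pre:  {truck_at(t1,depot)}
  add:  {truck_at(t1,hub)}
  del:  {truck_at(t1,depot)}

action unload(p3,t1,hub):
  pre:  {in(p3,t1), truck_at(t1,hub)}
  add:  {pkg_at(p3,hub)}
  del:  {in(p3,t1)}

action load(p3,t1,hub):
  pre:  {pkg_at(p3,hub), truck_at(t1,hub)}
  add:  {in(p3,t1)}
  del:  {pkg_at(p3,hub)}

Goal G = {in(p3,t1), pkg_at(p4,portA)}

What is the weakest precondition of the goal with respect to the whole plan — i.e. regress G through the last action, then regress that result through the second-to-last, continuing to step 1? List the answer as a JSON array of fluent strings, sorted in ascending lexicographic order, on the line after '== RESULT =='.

Regress step by step:
  through step 4 (load(p3,t1,hub)): drop {in(p3,t1)}, keep {pkg_at(p4,portA)}, require {pkg_at(p3,hub), truck_at(t1,hub)}
    → {pkg_at(p3,hub), pkg_at(p4,portA), truck_at(t1,hub)}
  through step 3 (unload(p3,t1,hub)): drop {pkg_at(p3,hub)}, keep {pkg_at(p4,portA), truck_at(t1,hub)}, require {in(p3,t1), truck_at(t1,hub)}
    → {in(p3,t1), pkg_at(p4,portA), truck_at(t1,hub)}
  through step 2 (drive(t1,depot,hub)): drop {truck_at(t1,hub)}, keep {in(p3,t1), pkg_at(p4,portA)}, require {truck_at(t1,depot)}
    → {in(p3,t1), pkg_at(p4,portA), truck_at(t1,depot)}
  through step 1 (drive(t1,portB,depot)): drop {truck_at(t1,depot)}, keep {in(p3,t1), pkg_at(p4,portA)}, require {truck_at(t1,portB)}
    → {in(p3,t1), pkg_at(p4,portA), truck_at(t1,portB)}

== RESULT ==
["in(p3,t1)", "pkg_at(p4,portA)", "truck_at(t1,portB)"]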